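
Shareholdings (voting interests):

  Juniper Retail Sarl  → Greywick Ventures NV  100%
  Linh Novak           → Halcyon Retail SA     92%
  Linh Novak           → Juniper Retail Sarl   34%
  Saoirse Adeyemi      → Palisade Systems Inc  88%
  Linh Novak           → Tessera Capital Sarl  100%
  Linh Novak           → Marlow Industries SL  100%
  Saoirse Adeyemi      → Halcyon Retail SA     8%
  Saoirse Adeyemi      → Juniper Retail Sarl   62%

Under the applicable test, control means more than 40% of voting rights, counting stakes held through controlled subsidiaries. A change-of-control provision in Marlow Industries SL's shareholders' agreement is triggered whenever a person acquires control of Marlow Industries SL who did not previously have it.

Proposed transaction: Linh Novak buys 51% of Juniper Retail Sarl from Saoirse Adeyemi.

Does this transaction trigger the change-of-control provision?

No

The purchase adds only to Linh's holdings (Saoirse's stake shrinks), so Linh is the only person who could newly come to control Marlow.
Linh holds 100% of Marlow, so Linh controls Marlow.
So Linh already controls Marlow before the transaction.
After the purchase, Linh's direct stake in Juniper rises to 34% + 51% = 85%, and Saoirse's stake falls to 11%.
Linh controlled Marlow already, so this is not a new person acquiring control; every other person's position is unchanged or reduced.
No new person acquires control, so the clause is not triggered.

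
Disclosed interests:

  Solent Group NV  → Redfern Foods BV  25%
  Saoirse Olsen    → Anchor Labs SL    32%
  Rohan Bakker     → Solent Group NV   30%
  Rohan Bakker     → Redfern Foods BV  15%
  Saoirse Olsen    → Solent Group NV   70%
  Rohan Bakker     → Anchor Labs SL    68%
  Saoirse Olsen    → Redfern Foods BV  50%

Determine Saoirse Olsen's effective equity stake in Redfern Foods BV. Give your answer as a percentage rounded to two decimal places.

67.50%

Saoirse reaches Redfern along 2 paths.
Via Solent: 70% × 25% = 17.5%.
Direct stake: 50% = 50%.
Total: 17.5% + 50% = 67.5%.
Rounded: 67.50%.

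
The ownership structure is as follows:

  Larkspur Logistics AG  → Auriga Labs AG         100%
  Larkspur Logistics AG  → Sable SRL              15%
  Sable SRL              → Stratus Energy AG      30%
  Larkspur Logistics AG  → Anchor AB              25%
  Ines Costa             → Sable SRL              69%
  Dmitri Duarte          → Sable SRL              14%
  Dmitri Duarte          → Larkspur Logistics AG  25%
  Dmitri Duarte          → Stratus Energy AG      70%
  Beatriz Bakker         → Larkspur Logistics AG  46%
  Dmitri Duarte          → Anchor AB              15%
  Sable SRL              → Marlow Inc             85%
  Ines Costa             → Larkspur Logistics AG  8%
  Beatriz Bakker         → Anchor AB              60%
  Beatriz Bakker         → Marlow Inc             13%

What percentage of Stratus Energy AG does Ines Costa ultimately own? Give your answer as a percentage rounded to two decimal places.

21.06%

Ines reaches Stratus along 2 paths.
Via Sable: 69% × 30% = 20.7%.
Via Larkspur → Sable: 8% × 15% × 30% = 0.36%.
Total: 20.7% + 0.36% = 21.06%.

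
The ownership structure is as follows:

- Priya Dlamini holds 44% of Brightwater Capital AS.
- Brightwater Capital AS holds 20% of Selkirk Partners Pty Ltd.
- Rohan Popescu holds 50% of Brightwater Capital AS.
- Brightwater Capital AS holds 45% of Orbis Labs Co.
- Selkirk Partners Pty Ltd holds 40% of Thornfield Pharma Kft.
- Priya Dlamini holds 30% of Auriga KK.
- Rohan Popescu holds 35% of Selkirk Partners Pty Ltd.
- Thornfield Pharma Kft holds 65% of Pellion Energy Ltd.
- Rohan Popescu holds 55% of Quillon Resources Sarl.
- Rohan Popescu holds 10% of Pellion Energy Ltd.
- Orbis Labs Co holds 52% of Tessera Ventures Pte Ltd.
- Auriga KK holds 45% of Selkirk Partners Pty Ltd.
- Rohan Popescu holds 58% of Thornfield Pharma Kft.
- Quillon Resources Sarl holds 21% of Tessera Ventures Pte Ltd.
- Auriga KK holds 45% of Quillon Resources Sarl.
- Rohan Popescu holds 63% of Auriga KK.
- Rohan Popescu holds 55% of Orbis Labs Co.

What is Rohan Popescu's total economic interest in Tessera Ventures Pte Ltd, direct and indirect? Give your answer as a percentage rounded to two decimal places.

Rohan reaches Tessera along 4 paths.
Via Brightwater → Orbis: 50% × 45% × 52% = 11.7%.
Via Orbis: 55% × 52% = 28.6%.
Via Auriga → Quillon: 63% × 45% × 21% = 5.9535%.
Via Quillon: 55% × 21% = 11.55%.
Total: 11.7% + 28.6% + 5.9535% + 11.55% = 57.8035%.
Rounded: 57.80%.

57.80%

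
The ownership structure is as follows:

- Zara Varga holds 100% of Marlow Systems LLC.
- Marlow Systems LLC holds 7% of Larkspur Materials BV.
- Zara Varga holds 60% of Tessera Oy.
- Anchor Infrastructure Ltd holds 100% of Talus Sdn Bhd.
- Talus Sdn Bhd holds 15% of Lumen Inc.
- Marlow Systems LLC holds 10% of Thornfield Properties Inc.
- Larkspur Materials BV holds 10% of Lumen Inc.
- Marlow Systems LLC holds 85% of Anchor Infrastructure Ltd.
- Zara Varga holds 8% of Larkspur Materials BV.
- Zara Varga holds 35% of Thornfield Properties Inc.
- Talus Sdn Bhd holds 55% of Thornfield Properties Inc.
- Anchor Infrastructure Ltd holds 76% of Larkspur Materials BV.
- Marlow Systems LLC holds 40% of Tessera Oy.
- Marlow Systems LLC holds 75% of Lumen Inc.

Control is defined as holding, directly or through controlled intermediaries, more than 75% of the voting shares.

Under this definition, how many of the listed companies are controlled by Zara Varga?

Zara holds 100% of Marlow, so Zara controls Marlow.
Marlow holds 85% of Anchor, so Zara controls Anchor.
Marlow and Zara together hold 40% + 60% = 100% of Tessera, so Zara controls Tessera.
Anchor holds 100% of Talus, so Zara controls Talus.
Marlow and Anchor and Zara together hold 7% + 76% + 8% = 91% of Larkspur, so Zara controls Larkspur.
Marlow and Larkspur and Talus together hold 75% + 10% + 15% = 100% of Lumen, so Zara controls Lumen.
Zara and Talus and Marlow together hold 35% + 55% + 10% = 100% of Thornfield, so Zara controls Thornfield.
Zara controls 7 companies.

7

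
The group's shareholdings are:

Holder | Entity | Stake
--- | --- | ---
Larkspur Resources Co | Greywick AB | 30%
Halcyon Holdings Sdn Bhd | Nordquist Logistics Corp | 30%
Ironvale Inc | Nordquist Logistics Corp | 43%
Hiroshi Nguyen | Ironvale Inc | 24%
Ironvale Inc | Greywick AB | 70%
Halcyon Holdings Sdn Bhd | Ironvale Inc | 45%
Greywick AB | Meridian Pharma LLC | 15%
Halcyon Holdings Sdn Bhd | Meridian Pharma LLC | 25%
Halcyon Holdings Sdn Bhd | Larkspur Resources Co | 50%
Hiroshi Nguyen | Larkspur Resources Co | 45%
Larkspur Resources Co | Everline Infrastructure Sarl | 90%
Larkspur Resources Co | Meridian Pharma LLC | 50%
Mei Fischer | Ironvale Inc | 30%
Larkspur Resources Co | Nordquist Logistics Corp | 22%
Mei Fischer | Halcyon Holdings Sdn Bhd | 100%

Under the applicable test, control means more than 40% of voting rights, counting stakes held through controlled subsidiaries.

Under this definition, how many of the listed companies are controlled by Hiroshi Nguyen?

Hiroshi holds 45% of Larkspur, so Hiroshi controls Larkspur.
Larkspur holds 90% of Everline, so Hiroshi controls Everline.
Larkspur holds 50% of Meridian, so Hiroshi controls Meridian.
No other company's threshold is met.
Hiroshi controls 3 companies.

3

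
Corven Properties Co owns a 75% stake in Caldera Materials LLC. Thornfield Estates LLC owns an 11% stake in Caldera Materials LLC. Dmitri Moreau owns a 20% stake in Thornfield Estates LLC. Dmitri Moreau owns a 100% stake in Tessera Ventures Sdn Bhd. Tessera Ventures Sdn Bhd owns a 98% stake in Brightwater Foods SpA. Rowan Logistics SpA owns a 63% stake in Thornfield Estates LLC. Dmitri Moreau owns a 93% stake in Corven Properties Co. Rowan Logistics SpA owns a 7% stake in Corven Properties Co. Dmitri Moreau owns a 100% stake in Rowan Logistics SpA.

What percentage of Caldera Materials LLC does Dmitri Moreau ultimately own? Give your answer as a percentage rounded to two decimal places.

Dmitri reaches Caldera along 4 paths.
Via Rowan → Corven: 100% × 7% × 75% = 5.25%.
Via Corven: 93% × 75% = 69.75%.
Via Rowan → Thornfield: 100% × 63% × 11% = 6.93%.
Via Thornfield: 20% × 11% = 2.2%.
Total: 5.25% + 69.75% + 6.93% + 2.2% = 84.13%.

84.13%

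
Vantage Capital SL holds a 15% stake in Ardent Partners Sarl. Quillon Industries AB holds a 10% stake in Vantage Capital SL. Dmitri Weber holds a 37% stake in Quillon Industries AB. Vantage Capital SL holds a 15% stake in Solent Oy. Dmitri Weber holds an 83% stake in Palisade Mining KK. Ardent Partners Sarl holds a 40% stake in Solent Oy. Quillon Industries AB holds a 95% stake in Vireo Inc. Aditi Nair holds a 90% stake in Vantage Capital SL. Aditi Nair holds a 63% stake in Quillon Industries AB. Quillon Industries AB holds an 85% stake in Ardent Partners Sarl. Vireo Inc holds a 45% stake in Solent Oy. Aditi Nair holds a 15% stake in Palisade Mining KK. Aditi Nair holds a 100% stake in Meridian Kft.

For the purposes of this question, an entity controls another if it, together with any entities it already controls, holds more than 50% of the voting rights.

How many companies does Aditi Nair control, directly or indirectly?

Aditi holds 63% of Quillon, so Aditi controls Quillon.
Quillon holds 95% of Vireo, so Aditi controls Vireo.
Quillon and Aditi together hold 10% + 90% = 100% of Vantage, so Aditi controls Vantage.
Quillon and Vantage together hold 85% + 15% = 100% of Ardent, so Aditi controls Ardent.
Vantage and Ardent and Vireo together hold 15% + 40% + 45% = 100% of Solent, so Aditi controls Solent.
Aditi holds 100% of Meridian, so Aditi controls Meridian.
No other company's threshold is met.
Aditi controls 6 companies.

6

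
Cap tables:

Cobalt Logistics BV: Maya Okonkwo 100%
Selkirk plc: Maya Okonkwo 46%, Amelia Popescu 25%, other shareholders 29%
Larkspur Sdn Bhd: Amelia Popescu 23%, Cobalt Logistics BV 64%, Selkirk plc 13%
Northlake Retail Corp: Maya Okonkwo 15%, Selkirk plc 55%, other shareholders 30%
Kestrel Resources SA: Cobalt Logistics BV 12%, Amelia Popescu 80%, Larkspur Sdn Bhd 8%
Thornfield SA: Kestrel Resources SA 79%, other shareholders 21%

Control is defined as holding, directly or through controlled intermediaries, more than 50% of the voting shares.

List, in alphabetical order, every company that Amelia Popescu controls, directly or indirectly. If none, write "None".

Kestrel Resources SA, Thornfield SA

Amelia holds 80% of Kestrel, so Amelia controls Kestrel.
Kestrel holds 79% of Thornfield, so Amelia controls Thornfield.
No other company's threshold is met.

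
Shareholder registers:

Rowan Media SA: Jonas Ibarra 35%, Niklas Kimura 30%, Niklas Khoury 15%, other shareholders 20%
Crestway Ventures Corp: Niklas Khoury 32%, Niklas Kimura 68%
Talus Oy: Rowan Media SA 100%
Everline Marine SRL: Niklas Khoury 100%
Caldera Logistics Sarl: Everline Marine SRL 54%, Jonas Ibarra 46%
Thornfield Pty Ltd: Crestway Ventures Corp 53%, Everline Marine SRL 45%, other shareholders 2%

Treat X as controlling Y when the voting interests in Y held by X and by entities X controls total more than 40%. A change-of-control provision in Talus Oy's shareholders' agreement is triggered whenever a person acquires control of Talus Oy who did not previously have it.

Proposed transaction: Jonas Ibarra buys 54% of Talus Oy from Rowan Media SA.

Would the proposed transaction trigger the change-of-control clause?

Yes

The purchase adds only to Jonas's holdings (Rowan's stake shrinks), so Jonas is the only person who could newly come to control Talus.
Jonas holds 46% of Caldera, so Jonas controls Caldera.
Neither Jonas nor any entity Jonas controls holds any voting interest in Talus.
So before the transaction, Jonas does not control Talus.
After the purchase, Jonas holds 54% of Talus directly, and Rowan's stake falls to 46%.
Jonas holds 54% of Talus, so Jonas controls Talus.
Jonas did not control Talus before and does after, so the clause is triggered.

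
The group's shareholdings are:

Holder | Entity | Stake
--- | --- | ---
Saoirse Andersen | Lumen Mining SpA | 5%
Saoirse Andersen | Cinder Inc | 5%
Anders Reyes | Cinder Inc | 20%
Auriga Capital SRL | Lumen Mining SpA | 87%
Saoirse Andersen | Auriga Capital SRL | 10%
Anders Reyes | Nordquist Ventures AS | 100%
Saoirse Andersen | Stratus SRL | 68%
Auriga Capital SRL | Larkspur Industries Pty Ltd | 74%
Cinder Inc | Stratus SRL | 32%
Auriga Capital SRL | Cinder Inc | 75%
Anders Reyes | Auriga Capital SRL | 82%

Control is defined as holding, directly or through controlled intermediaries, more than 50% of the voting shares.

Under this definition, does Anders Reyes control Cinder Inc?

Anders holds 82% of Auriga, so Anders controls Auriga.
Auriga and Anders together hold 75% + 20% = 95% of Cinder, so Anders controls Cinder.

Yes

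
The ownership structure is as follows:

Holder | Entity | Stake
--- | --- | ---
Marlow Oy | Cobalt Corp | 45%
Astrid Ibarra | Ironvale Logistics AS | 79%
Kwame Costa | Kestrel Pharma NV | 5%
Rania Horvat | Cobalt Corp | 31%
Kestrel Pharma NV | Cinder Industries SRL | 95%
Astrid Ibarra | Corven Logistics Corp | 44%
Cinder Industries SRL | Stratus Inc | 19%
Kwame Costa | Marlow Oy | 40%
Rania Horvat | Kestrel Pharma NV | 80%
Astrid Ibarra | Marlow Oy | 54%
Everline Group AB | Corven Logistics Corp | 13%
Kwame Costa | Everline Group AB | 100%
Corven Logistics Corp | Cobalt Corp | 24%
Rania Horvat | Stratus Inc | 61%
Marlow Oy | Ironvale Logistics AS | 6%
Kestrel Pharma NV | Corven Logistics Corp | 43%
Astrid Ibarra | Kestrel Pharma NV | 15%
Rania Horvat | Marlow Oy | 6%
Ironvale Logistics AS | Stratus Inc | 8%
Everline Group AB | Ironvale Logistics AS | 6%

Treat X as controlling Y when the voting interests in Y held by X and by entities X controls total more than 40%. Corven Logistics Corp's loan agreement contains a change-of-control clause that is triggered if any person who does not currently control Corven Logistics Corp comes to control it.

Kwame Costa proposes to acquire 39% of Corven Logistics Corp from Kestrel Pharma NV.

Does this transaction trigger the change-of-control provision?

The purchase adds only to Kwame's holdings (Kestrel's stake shrinks), so Kwame is the only person who could newly come to control Corven.
Kwame holds 100% of Everline, so Kwame controls Everline.
In Corven, Kwame's side holds only 13%, not > 40%.
So before the transaction, Kwame does not control Corven.
After the purchase, Kwame holds 39% of Corven directly, and Kestrel's stake falls to 4%.
Everline and Kwame together hold 13% + 39% = 52% of Corven, so Kwame controls Corven.
Kwame did not control Corven before and does after, so the clause is triggered.

Yes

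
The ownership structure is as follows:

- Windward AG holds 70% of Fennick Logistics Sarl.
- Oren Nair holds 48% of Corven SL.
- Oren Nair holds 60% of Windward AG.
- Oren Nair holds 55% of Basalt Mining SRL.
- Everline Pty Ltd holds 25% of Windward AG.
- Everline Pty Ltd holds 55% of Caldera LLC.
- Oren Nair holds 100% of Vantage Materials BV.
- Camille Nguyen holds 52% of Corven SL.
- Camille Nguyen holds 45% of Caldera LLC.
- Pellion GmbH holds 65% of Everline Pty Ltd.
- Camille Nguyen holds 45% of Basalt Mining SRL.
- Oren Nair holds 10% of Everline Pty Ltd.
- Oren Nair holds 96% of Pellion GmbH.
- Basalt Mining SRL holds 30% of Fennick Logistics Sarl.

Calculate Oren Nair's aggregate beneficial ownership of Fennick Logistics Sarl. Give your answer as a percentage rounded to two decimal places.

Oren reaches Fennick along 4 paths.
Via Basalt: 55% × 30% = 16.5%.
Via Windward: 60% × 70% = 42%.
Via Everline → Windward: 10% × 25% × 70% = 1.75%.
Via Pellion → Everline → Windward: 96% × 65% × 25% × 70% = 10.92%.
Total: 16.5% + 42% + 1.75% + 10.92% = 71.17%.

71.17%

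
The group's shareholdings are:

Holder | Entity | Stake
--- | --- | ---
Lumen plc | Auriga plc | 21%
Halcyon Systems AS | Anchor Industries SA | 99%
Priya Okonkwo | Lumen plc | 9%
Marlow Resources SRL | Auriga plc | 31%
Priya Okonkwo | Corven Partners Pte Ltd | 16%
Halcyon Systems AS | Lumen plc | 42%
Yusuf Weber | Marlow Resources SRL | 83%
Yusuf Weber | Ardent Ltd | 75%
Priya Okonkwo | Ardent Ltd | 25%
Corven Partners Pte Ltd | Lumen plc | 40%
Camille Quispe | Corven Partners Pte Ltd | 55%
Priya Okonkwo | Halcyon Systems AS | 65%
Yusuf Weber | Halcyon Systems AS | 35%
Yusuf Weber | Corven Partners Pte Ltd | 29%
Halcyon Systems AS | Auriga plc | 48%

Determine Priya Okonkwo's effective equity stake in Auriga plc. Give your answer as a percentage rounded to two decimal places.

Priya reaches Auriga along 4 paths.
Via Halcyon: 65% × 48% = 31.2%.
Via Halcyon → Lumen: 65% × 42% × 21% = 5.733%.
Via Corven → Lumen: 16% × 40% × 21% = 1.344%.
Via Lumen: 9% × 21% = 1.89%.
Total: 31.2% + 5.733% + 1.344% + 1.89% = 40.167%.
Rounded: 40.17%.

40.17%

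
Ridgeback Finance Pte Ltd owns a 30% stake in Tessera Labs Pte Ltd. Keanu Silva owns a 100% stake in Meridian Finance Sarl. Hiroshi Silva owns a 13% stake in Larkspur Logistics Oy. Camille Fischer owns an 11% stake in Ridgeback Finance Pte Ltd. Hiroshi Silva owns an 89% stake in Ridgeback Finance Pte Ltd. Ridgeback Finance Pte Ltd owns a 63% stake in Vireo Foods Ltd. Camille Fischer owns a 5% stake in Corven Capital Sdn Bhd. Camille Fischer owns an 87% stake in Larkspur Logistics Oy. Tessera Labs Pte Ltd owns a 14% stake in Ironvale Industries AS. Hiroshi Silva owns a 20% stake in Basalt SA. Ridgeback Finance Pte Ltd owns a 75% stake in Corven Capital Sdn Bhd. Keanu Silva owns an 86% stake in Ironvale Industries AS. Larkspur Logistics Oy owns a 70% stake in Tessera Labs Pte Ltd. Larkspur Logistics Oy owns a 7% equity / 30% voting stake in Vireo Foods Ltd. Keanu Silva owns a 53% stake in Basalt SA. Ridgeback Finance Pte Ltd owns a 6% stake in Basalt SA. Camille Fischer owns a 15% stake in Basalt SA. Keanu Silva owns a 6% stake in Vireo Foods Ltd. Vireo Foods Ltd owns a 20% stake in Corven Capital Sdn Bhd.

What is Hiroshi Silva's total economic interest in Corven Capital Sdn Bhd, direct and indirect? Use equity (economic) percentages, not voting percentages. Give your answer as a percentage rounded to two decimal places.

Hiroshi reaches Corven along 3 paths.
Via Larkspur → Vireo: 13% × 7% × 20% = 0.182%.
Via Ridgeback → Vireo: 89% × 63% × 20% = 11.214%.
Via Ridgeback: 89% × 75% = 66.75%.
Total: 0.182% + 11.214% + 66.75% = 78.146%.
Rounded: 78.15%.

78.15%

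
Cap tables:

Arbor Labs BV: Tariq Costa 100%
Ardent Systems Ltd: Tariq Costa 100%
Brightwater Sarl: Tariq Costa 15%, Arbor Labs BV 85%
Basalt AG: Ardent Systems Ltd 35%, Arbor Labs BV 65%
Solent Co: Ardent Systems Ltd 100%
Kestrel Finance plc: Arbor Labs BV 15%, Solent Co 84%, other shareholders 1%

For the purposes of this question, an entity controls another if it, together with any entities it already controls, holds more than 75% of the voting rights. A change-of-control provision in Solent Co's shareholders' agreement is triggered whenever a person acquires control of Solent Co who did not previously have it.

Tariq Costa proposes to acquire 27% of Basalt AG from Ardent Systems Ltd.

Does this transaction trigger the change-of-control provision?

The purchase adds only to Tariq's holdings (Ardent's stake shrinks), so Tariq is the only person who could newly come to control Solent.
Tariq holds 100% of Ardent, so Tariq controls Ardent.
Ardent holds 100% of Solent, so Tariq controls Solent.
So Tariq already controls Solent before the transaction.
After the purchase, Tariq holds 27% of Basalt directly, and Ardent's stake falls to 8%.
Tariq controlled Solent already, so this is not a new person acquiring control; every other person's position is unchanged or reduced.
No new person acquires control, so the clause is not triggered.

No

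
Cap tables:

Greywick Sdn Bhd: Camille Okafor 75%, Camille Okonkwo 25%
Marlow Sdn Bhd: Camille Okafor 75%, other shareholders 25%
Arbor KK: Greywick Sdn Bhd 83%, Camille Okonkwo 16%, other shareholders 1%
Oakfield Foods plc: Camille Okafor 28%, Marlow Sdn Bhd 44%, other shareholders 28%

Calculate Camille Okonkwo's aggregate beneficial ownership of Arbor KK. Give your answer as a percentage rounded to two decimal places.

Camille Okonkwo reaches Arbor along 2 paths.
Via Greywick: 25% × 83% = 20.75%.
Direct stake: 16% = 16%.
Total: 20.75% + 16% = 36.75%.

36.75%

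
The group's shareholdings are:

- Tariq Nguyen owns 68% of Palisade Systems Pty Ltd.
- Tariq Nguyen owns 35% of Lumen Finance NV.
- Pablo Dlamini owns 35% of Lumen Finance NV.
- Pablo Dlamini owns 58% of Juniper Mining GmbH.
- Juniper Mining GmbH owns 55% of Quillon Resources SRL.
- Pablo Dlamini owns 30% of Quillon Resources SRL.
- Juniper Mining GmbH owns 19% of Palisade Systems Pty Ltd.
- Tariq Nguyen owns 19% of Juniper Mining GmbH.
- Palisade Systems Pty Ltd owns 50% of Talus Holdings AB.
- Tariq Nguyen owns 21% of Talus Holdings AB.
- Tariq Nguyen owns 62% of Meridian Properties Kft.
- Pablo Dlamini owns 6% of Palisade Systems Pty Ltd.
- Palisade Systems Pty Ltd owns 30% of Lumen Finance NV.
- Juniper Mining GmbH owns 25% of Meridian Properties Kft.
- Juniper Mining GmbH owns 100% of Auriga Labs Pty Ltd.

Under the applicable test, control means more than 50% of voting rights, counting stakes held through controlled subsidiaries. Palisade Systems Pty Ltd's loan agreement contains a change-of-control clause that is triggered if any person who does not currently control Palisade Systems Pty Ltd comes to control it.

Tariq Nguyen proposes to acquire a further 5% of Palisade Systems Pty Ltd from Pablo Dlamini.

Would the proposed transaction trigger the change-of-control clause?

No

The purchase adds only to Tariq's holdings (Pablo's stake shrinks), so Tariq is the only person who could newly come to control Palisade.
Tariq holds 68% of Palisade, so Tariq controls Palisade.
So Tariq already controls Palisade before the transaction.
After the purchase, Tariq's direct stake in Palisade rises to 68% + 5% = 73%, and Pablo's stake falls to 1%.
Tariq controlled Palisade already, so this is not a new person acquiring control; every other person's position is unchanged or reduced.
No new person acquires control, so the clause is not triggered.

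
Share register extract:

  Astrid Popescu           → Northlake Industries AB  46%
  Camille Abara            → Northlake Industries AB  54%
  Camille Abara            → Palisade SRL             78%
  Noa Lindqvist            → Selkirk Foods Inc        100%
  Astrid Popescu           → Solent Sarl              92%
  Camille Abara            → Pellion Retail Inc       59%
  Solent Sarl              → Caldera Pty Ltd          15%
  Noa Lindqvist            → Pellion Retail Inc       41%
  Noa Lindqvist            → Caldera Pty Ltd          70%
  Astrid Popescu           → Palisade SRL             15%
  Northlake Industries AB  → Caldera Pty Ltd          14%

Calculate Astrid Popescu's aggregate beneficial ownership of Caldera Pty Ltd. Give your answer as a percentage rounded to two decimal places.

Astrid reaches Caldera along 2 paths.
Via Northlake: 46% × 14% = 6.44%.
Via Solent: 92% × 15% = 13.8%.
Total: 6.44% + 13.8% = 20.24%.

20.24%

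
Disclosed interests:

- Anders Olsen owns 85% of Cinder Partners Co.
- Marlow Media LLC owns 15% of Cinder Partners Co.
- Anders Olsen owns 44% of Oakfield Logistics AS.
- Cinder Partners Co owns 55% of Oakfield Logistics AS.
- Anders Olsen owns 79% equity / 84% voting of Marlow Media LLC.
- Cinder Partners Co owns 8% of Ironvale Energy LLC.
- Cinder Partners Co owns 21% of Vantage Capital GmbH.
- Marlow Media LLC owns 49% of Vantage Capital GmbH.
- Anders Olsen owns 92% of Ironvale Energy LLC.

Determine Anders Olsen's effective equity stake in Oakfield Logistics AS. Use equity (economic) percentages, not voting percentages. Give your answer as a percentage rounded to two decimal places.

97.27%

Anders reaches Oakfield along 3 paths.
Via Marlow → Cinder: 79% × 15% × 55% = 6.5175%.
Via Cinder: 85% × 55% = 46.75%.
Direct stake: 44% = 44%.
Total: 6.5175% + 46.75% + 44% = 97.2675%.
Rounded: 97.27%.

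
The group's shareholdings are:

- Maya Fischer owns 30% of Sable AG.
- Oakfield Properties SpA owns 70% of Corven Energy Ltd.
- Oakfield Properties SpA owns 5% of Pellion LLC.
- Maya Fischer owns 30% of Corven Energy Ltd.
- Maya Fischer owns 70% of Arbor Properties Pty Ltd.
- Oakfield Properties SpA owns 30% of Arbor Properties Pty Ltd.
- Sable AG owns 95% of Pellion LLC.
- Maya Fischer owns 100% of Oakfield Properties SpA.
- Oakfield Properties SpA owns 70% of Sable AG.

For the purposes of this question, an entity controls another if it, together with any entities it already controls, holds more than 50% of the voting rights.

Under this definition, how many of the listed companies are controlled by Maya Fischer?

Maya holds 100% of Oakfield, so Maya controls Oakfield.
Oakfield and Maya together hold 30% + 70% = 100% of Arbor, so Maya controls Arbor.
Maya and Oakfield together hold 30% + 70% = 100% of Corven, so Maya controls Corven.
Oakfield and Maya together hold 70% + 30% = 100% of Sable, so Maya controls Sable.
Oakfield and Sable together hold 5% + 95% = 100% of Pellion, so Maya controls Pellion.
Maya controls 5 companies.

5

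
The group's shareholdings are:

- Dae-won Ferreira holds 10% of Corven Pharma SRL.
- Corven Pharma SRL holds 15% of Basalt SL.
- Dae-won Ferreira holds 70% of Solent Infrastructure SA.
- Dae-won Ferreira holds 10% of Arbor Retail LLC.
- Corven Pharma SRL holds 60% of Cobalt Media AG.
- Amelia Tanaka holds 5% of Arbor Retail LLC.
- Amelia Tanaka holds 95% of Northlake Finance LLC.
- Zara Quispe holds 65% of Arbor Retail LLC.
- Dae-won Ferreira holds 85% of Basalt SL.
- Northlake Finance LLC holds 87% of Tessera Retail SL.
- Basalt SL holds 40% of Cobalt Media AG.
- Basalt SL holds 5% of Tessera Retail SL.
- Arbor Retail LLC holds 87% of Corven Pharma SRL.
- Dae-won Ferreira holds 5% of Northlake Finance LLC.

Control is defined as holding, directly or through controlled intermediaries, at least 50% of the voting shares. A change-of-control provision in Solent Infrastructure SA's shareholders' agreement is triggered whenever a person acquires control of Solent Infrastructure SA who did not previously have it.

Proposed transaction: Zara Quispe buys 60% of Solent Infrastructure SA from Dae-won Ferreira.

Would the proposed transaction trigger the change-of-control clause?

Yes

The purchase adds only to Zara's holdings (Dae-won's stake shrinks), so Zara is the only person who could newly come to control Solent.
Zara holds 65% of Arbor, so Zara controls Arbor.
Arbor holds 87% of Corven, so Zara controls Corven.
Corven holds 60% of Cobalt, so Zara controls Cobalt.
Neither Zara nor any entity Zara controls holds any voting interest in Solent.
So before the transaction, Zara does not control Solent.
After the purchase, Zara holds 60% of Solent directly, and Dae-won's stake falls to 10%.
Zara holds 60% of Solent, so Zara controls Solent.
Zara did not control Solent before and does after, so the clause is triggered.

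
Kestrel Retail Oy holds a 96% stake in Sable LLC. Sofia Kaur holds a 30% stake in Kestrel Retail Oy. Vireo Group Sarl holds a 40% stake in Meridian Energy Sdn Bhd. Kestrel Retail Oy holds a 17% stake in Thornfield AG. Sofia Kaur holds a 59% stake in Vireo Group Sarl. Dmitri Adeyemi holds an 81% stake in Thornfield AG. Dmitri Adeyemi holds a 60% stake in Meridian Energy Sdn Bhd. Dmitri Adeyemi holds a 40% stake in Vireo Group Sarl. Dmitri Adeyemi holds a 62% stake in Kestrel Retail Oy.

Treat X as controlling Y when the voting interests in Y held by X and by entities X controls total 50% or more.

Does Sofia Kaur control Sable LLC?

No

Sofia holds 59% of Vireo, so Sofia controls Vireo.
Neither Sofia nor any entity Sofia controls holds any voting interest in Sable.
So Sofia does not control Sable.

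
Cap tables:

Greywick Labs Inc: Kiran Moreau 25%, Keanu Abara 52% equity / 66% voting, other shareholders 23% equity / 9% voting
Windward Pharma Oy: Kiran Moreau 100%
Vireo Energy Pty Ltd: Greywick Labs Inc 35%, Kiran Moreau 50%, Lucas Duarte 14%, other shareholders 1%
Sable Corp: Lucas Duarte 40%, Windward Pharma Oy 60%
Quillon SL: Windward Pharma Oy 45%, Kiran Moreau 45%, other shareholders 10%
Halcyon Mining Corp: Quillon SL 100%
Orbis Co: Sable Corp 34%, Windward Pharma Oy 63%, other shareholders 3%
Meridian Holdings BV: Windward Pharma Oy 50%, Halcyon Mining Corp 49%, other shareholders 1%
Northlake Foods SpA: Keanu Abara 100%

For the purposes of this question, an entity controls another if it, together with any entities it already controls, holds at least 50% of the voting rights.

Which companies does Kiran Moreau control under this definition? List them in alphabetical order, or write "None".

Halcyon Mining Corp, Meridian Holdings BV, Orbis Co, Quillon SL, Sable Corp, Vireo Energy Pty Ltd, Windward Pharma Oy

Kiran holds 100% of Windward, so Kiran controls Windward.
Kiran holds 50% of Vireo, so Kiran controls Vireo.
Windward holds 60% of Sable, so Kiran controls Sable.
Windward and Kiran together hold 45% + 45% = 90% of Quillon, so Kiran controls Quillon.
Quillon holds 100% of Halcyon, so Kiran controls Halcyon.
Sable and Windward together hold 34% + 63% = 97% of Orbis, so Kiran controls Orbis.
Windward and Halcyon together hold 50% + 49% = 99% of Meridian, so Kiran controls Meridian.
No other company's threshold is met.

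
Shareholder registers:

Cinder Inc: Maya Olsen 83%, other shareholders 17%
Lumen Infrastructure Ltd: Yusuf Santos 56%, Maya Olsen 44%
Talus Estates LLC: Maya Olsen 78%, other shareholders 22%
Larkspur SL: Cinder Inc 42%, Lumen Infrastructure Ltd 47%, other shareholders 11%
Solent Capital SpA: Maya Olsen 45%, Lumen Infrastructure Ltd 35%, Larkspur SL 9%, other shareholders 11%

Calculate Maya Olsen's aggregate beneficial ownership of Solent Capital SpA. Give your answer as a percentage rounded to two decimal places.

65.40%

Maya reaches Solent along 4 paths.
Direct stake: 45% = 45%.
Via Lumen: 44% × 35% = 15.4%.
Via Cinder → Larkspur: 83% × 42% × 9% = 3.1374%.
Via Lumen → Larkspur: 44% × 47% × 9% = 1.8612%.
Total: 45% + 15.4% + 3.1374% + 1.8612% = 65.3986%.
Rounded: 65.40%.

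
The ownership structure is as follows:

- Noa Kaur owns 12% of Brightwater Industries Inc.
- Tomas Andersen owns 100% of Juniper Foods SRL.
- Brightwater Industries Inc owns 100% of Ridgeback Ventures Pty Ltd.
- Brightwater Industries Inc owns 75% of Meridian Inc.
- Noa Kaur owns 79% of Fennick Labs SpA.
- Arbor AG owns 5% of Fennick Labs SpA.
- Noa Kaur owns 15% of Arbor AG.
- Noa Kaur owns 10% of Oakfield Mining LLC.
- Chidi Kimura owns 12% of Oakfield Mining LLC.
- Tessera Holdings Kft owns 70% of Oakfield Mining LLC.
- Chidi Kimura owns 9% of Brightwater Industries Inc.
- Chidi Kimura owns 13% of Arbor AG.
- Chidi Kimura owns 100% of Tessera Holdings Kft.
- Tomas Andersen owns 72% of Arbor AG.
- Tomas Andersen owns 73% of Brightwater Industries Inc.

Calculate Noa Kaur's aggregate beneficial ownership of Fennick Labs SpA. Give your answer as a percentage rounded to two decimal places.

79.75%

Noa reaches Fennick along 2 paths.
Via Arbor: 15% × 5% = 0.75%.
Direct stake: 79% = 79%.
Total: 0.75% + 79% = 79.75%.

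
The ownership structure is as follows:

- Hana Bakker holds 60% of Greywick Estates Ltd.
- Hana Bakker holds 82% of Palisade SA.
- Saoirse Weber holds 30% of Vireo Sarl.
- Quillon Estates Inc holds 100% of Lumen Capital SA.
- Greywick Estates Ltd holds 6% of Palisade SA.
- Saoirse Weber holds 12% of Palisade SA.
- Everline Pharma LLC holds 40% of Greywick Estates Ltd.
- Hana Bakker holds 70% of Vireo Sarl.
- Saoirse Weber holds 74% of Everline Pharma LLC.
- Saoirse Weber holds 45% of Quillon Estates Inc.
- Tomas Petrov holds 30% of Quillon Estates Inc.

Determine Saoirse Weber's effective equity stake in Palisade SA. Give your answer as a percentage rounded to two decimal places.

Saoirse reaches Palisade along 2 paths.
Direct stake: 12% = 12%.
Via Everline → Greywick: 74% × 40% × 6% = 1.776%.
Total: 12% + 1.776% = 13.776%.
Rounded: 13.78%.

13.78%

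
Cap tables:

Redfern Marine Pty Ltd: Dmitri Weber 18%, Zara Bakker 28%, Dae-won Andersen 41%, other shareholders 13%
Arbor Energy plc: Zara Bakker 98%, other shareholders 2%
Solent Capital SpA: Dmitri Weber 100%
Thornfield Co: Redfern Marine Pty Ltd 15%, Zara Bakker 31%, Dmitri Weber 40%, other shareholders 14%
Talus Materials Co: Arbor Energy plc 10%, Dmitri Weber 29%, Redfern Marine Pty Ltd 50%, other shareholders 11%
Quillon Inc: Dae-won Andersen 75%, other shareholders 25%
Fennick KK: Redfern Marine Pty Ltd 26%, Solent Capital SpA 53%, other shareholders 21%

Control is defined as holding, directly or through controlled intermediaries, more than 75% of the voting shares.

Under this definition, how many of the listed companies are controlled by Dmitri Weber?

Dmitri holds 100% of Solent, so Dmitri controls Solent.
No other company's threshold is met.
Dmitri controls 1 company.

1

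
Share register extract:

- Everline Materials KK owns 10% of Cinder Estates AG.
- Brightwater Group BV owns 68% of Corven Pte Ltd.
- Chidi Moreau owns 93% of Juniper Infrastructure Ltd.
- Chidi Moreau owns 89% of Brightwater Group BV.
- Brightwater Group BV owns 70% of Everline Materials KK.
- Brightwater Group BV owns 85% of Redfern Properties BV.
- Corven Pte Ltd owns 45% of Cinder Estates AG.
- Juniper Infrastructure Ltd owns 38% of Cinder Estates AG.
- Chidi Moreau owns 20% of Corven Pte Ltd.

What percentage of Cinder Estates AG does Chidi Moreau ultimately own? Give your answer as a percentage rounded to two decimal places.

77.80%

Chidi reaches Cinder along 4 paths.
Via Juniper: 93% × 38% = 35.34%.
Via Brightwater → Corven: 89% × 68% × 45% = 27.234%.
Via Corven: 20% × 45% = 9%.
Via Brightwater → Everline: 89% × 70% × 10% = 6.23%.
Total: 35.34% + 27.234% + 9% + 6.23% = 77.804%.
Rounded: 77.80%.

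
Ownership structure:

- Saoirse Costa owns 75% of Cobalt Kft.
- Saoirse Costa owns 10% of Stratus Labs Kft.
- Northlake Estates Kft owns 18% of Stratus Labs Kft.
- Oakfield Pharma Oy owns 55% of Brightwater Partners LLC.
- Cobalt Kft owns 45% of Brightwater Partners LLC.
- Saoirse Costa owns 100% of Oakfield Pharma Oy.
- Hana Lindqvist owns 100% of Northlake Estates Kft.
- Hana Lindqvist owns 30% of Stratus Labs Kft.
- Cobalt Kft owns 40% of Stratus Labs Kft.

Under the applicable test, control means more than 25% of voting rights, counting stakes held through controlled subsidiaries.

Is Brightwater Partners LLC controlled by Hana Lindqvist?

Hana holds 100% of Northlake, so Hana controls Northlake.
Hana and Northlake together hold 30% + 18% = 48% of Stratus, so Hana controls Stratus.
Neither Hana nor any entity Hana controls holds any voting interest in Brightwater.
So Hana does not control Brightwater.

No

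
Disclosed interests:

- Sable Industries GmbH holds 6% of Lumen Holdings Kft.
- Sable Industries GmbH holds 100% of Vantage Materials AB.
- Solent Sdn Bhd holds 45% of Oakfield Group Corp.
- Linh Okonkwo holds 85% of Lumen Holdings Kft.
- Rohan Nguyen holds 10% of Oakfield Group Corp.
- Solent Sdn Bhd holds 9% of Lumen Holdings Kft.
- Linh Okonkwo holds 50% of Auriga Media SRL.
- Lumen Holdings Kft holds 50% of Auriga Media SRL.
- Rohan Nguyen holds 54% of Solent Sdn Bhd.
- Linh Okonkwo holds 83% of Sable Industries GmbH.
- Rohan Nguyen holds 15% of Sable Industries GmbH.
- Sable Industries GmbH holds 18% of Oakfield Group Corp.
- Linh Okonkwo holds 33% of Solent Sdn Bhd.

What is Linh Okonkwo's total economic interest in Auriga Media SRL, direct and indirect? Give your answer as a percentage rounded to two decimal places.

Linh reaches Auriga along 4 paths.
Via Lumen: 85% × 50% = 42.5%.
Via Solent → Lumen: 33% × 9% × 50% = 1.485%.
Via Sable → Lumen: 83% × 6% × 50% = 2.49%.
Direct stake: 50% = 50%.
Total: 42.5% + 1.485% + 2.49% + 50% = 96.475%.
Rounded: 96.48%.

96.48%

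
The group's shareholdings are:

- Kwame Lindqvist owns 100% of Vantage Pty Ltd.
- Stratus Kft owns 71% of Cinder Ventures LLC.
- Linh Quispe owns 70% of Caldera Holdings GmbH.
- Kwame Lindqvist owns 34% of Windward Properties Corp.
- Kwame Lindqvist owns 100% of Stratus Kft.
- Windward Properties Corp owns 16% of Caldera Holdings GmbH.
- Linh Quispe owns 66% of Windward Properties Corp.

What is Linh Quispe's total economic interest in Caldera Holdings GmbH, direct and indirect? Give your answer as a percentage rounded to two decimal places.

80.56%

Linh reaches Caldera along 2 paths.
Direct stake: 70% = 70%.
Via Windward: 66% × 16% = 10.56%.
Total: 70% + 10.56% = 80.56%.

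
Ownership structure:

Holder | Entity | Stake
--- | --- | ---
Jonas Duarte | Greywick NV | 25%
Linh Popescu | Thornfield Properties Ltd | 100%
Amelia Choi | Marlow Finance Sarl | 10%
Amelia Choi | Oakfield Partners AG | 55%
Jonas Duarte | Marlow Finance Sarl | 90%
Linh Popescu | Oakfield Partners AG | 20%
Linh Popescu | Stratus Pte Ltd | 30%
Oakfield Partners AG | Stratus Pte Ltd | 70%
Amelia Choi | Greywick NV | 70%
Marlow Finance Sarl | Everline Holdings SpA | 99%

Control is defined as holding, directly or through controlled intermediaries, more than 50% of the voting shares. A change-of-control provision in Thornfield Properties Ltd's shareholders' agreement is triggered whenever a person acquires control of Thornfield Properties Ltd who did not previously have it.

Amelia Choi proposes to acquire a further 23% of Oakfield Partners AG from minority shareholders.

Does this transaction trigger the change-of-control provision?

The purchase changes only Amelia's holdings, so Amelia is the only person who could newly come to control Thornfield.
Amelia holds 55% of Oakfield, so Amelia controls Oakfield.
Amelia holds 70% of Greywick, so Amelia controls Greywick.
Oakfield holds 70% of Stratus, so Amelia controls Stratus.
Neither Amelia nor any entity Amelia controls holds any voting interest in Thornfield.
So before the transaction, Amelia does not control Thornfield.
After the purchase, Amelia's direct stake in Oakfield rises to 55% + 23% = 78%.
Amelia holds 78% of Oakfield, so Amelia controls Oakfield.
After the transaction, neither Amelia nor any entity Amelia controls holds a voting interest in Thornfield, so Amelia still does not control it.
No new person acquires control, so the clause is not triggered.

No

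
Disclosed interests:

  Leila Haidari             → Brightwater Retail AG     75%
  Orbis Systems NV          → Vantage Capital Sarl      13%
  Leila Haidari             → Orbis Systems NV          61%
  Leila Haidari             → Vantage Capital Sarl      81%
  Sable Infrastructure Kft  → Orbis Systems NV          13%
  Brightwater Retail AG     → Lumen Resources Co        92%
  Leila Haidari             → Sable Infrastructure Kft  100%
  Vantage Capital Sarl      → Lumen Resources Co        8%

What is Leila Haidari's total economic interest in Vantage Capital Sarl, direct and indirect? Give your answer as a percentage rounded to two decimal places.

Leila reaches Vantage along 3 paths.
Direct stake: 81% = 81%.
Via Orbis: 61% × 13% = 7.93%.
Via Sable → Orbis: 100% × 13% × 13% = 1.69%.
Total: 81% + 7.93% + 1.69% = 90.62%.

90.62%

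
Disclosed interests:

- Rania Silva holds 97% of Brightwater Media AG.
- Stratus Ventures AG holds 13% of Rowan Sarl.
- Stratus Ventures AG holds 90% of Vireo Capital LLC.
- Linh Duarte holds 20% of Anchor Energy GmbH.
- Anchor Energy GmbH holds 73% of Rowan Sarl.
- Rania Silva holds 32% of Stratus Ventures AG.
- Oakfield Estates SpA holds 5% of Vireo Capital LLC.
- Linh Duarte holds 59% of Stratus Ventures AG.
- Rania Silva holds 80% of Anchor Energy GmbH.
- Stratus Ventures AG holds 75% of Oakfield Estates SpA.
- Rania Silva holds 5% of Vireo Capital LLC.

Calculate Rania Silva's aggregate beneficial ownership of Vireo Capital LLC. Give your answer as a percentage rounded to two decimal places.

35.00%

Rania reaches Vireo along 3 paths.
Via Stratus: 32% × 90% = 28.8%.
Via Stratus → Oakfield: 32% × 75% × 5% = 1.2%.
Direct stake: 5% = 5%.
Total: 28.8% + 1.2% + 5% = 35%.
Rounded: 35.00%.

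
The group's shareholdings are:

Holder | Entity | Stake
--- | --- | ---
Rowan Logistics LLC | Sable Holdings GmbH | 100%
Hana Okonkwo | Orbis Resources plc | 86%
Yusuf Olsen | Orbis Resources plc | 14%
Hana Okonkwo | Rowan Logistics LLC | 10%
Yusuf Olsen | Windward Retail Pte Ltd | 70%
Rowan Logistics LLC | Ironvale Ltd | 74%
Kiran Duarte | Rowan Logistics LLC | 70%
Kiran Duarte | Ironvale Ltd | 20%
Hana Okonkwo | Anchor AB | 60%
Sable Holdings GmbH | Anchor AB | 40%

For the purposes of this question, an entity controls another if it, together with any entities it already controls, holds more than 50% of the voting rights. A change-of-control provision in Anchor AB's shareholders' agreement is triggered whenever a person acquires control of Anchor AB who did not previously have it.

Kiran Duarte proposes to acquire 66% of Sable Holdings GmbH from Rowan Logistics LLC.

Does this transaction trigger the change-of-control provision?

No

The purchase adds only to Kiran's holdings (Rowan's stake shrinks), so Kiran is the only person who could newly come to control Anchor.
Kiran holds 70% of Rowan, so Kiran controls Rowan.
Kiran and Rowan together hold 20% + 74% = 94% of Ironvale, so Kiran controls Ironvale.
Rowan holds 100% of Sable, so Kiran controls Sable.
In Anchor, Kiran's side holds only 40%, not > 50%.
So before the transaction, Kiran does not control Anchor.
After the purchase, Kiran holds 66% of Sable directly, and Rowan's stake falls to 34%.
Rowan and Kiran together hold 34% + 66% = 100% of Sable, so Kiran controls Sable.
After the transaction, Kiran's side holds 40% of Anchor, not > 50%, so Kiran still does not control Anchor.
No new person acquires control, so the clause is not triggered.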